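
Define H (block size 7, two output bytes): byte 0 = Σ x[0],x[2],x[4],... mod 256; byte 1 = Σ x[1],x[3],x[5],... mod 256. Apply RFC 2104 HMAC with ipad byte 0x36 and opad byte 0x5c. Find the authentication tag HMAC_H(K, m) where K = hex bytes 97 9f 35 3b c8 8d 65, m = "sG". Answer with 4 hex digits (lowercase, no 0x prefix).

e537

Key hex bytes 97 9f 35 3b c8 8d 65 is exactly B = 7 bytes: K' = 97 9f 35 3b c8 8d 65.
K' ⊕ ipad = a1 a9 03 0d fe bb 53.  K' ⊕ opad = cb c3 69 67 94 d1 39.
Inner input = (K'⊕ipad) ∥ m = a1 a9 03 0d fe bb 53 ∥ 73 47.
Inner hash: even-index sum = 572 mod 256 = 60; odd-index sum = 484 mod 256 = 228 → 3c e4.
Outer input = (K'⊕opad) ∥ inner = cb c3 69 67 94 d1 39 ∥ 3c e4.
Outer hash (tag): even-index sum = 741 mod 256 = 229; odd-index sum = 567 mod 256 = 55 → e5 37.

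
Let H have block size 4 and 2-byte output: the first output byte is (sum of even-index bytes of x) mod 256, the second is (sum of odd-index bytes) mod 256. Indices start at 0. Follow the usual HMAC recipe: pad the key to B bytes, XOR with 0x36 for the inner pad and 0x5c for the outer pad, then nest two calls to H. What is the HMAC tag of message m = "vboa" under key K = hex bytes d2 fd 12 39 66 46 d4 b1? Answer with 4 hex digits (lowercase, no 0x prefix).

e1e1

Key hex bytes d2 fd 12 39 66 46 d4 b1 is 8 bytes > B = 4, so hash it first: H(key) = 1e 2d, then zero-pad to 4 bytes: K' = 1e 2d 00 00.
K' ⊕ ipad = 28 1b 36 36.  K' ⊕ opad = 42 71 5c 5c.
Inner input = (K'⊕ipad) ∥ m = 28 1b 36 36 ∥ 76 62 6f 61.
Inner hash: even-index sum = 323 mod 256 = 67; odd-index sum = 276 mod 256 = 20 → 43 14.
Outer input = (K'⊕opad) ∥ inner = 42 71 5c 5c ∥ 43 14.
Outer hash (tag): even-index sum = 225 mod 256 = 225; odd-index sum = 225 mod 256 = 225 → e1 e1.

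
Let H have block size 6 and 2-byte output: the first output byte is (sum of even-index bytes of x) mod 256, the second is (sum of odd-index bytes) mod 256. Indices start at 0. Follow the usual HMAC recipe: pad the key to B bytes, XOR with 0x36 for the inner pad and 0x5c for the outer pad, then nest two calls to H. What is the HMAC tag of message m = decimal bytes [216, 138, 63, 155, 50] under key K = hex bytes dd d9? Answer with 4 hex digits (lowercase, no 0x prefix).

Key hex bytes dd d9 is 2 bytes ≤ B = 6; zero-pad to 6 bytes: K' = dd d9 00 00 00 00.
K' ⊕ ipad = eb ef 36 36 36 36.  K' ⊕ opad = 81 85 5c 5c 5c 5c.
Inner input = (K'⊕ipad) ∥ m = eb ef 36 36 36 36 ∥ d8 8a 3f 9b 32.
Inner hash: even-index sum = 672 mod 256 = 160; odd-index sum = 640 mod 256 = 128 → a0 80.
Outer input = (K'⊕opad) ∥ inner = 81 85 5c 5c 5c 5c ∥ a0 80.
Outer hash (tag): even-index sum = 473 mod 256 = 217; odd-index sum = 445 mod 256 = 189 → d9 bd.

d9bd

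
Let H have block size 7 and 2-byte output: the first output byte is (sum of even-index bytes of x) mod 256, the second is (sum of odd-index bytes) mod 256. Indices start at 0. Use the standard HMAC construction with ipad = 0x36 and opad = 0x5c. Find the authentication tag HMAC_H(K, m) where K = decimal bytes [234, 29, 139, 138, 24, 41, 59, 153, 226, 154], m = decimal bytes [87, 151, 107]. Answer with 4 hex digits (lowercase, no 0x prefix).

Key decimal bytes [234, 29, 139, 138, 24, 41, 59, 153, 226, 154] = ea 1d 8b 8a 18 29 3b 99 e2 9a is 10 bytes > B = 7, so hash it first: H(key) = aa 03, then zero-pad to 7 bytes: K' = aa 03 00 00 00 00 00.
K' ⊕ ipad = 9c 35 36 36 36 36 36.  K' ⊕ opad = f6 5f 5c 5c 5c 5c 5c.
Inner input = (K'⊕ipad) ∥ m = 9c 35 36 36 36 36 36 ∥ 57 97 6b.
Inner hash: even-index sum = 469 mod 256 = 213; odd-index sum = 355 mod 256 = 99 → d5 63.
Outer input = (K'⊕opad) ∥ inner = f6 5f 5c 5c 5c 5c 5c ∥ d5 63.
Outer hash (tag): even-index sum = 621 mod 256 = 109; odd-index sum = 492 mod 256 = 236 → 6d ec.

6dec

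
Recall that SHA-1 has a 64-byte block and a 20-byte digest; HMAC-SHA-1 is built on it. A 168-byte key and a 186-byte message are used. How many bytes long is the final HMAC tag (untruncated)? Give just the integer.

The tag is one SHA-1 digest: 20 bytes.

20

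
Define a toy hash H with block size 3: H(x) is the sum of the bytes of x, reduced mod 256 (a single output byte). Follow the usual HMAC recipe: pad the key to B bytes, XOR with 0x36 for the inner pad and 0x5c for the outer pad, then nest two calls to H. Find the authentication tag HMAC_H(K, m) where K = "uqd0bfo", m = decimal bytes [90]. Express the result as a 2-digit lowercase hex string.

Key "uqd0bfo" = 75 71 64 30 62 66 6f is 7 bytes > B = 3, so hash it first: H(key) = b1, then zero-pad to 3 bytes: K' = b1 00 00.
K' ⊕ ipad = 87 36 36.  K' ⊕ opad = ed 5c 5c.
Inner input = (K'⊕ipad) ∥ m = 87 36 36 ∥ 5a.
Inner hash: sum = 135+54+54+90 = 333; mod 256 = 77 → 4d.
Outer input = (K'⊕opad) ∥ inner = ed 5c 5c ∥ 4d.
Outer hash (tag): sum = 237+92+92+77 = 498; mod 256 = 242 → f2.

f2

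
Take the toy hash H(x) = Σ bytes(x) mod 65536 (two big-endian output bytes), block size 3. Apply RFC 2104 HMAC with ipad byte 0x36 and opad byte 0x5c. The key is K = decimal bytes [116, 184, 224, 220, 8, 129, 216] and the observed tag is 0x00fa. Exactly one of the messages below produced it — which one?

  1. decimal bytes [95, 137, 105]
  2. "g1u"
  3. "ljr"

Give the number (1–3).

Key decimal bytes [116, 184, 224, 220, 8, 129, 216] = 74 b8 e0 dc 08 81 d8 is 7 bytes > B = 3, so hash it first: H(key) = 04 49, then zero-pad to 3 bytes: K' = 04 49 00.
K' ⊕ ipad = 32 7f 36; K' ⊕ opad = 58 15 5c.
m1: inner = H(32 7f 36 5f 89 69) = 02 38; tag = H(58 15 5c 02 38) = 0103
m2: inner = H(32 7f 36 67 31 75) = 01 f4; tag = H(58 15 5c 01 f4) = 01be
m3: inner = H(32 7f 36 6c 6a 72) = 02 2f; tag = H(58 15 5c 02 2f) = 00fa ← matches

3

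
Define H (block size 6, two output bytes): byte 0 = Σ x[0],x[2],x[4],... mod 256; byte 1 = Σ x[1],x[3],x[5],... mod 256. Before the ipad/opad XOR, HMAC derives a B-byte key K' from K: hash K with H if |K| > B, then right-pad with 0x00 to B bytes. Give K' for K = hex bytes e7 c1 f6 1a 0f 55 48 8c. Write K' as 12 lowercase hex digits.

|K| = 8 > B = 6, so first hash the key.
H(K): even-index sum = 564 mod 256 = 52; odd-index sum = 444 mod 256 = 188 → 34 bc.
Zero-pad H(K) = 34 bc to 6 bytes: K' = 34 bc 00 00 00 00.

34bc00000000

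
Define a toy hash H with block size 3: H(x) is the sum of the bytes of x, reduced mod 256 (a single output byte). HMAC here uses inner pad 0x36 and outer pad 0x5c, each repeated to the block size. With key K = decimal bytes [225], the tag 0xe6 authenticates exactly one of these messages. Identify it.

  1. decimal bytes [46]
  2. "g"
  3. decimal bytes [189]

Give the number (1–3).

Key decimal bytes [225] = e1 is 1 byte ≤ B = 3; zero-pad to 3 bytes: K' = e1 00 00.
K' ⊕ ipad = d7 36 36; K' ⊕ opad = bd 5c 5c.
m1: inner = H(d7 36 36 2e) = 71; tag = H(bd 5c 5c 71) = e6 ← matches
m2: inner = H(d7 36 36 67) = aa; tag = H(bd 5c 5c aa) = 1f
m3: inner = H(d7 36 36 bd) = 00; tag = H(bd 5c 5c 00) = 75

1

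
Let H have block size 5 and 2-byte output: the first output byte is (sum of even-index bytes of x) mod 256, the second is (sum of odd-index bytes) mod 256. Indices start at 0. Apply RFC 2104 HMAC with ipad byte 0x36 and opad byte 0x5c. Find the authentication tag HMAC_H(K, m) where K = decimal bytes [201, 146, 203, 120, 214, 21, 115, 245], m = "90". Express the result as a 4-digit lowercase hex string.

Key decimal bytes [201, 146, 203, 120, 214, 21, 115, 245] = c9 92 cb 78 d6 15 73 f5 is 8 bytes > B = 5, so hash it first: H(key) = dd 14, then zero-pad to 5 bytes: K' = dd 14 00 00 00.
K' ⊕ ipad = eb 22 36 36 36.  K' ⊕ opad = 81 48 5c 5c 5c.
Inner input = (K'⊕ipad) ∥ m = eb 22 36 36 36 ∥ 39 30.
Inner hash: even-index sum = 391 mod 256 = 135; odd-index sum = 145 mod 256 = 145 → 87 91.
Outer input = (K'⊕opad) ∥ inner = 81 48 5c 5c 5c ∥ 87 91.
Outer hash (tag): even-index sum = 458 mod 256 = 202; odd-index sum = 299 mod 256 = 43 → ca 2b.

ca2b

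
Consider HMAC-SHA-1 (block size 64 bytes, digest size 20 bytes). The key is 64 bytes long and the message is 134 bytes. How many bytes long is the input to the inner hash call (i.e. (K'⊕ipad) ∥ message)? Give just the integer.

Key is 64 ≤ 64 bytes, zero-padded: |K'| = 64.
Inner input = (K'⊕ipad) ∥ m → 64 + 134 = 198 bytes.

198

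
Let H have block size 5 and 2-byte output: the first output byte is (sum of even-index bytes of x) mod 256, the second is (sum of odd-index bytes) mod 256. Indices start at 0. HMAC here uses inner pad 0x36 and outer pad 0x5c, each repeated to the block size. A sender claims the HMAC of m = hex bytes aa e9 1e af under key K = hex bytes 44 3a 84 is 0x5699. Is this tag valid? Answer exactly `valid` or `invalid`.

Key hex bytes 44 3a 84 is 3 bytes ≤ B = 5; zero-pad to 5 bytes: K' = 44 3a 84 00 00.
K' ⊕ ipad = 72 0c b2 36 36; K' ⊕ opad = 18 66 d8 5c 5c.
Inner hash: even-index sum = 754 mod 256 = 242; odd-index sum = 266 mod 256 = 10 → f2 0a.
Outer hash (recomputed tag): even-index sum = 342 mod 256 = 86; odd-index sum = 436 mod 256 = 180 → 56 b4.
Recomputed tag = 56b4; claimed = 5699 → mismatch.

invalid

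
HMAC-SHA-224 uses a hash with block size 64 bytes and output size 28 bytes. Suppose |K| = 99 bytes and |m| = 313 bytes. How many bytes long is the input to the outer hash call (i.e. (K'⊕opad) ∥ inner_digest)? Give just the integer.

92

Key is 99 > 64 bytes, so it is hashed to 28 bytes then zero-padded to 64: |K'| = 64.
Outer input = (K'⊕opad) ∥ H(inner) → 64 + 28 = 92 bytes.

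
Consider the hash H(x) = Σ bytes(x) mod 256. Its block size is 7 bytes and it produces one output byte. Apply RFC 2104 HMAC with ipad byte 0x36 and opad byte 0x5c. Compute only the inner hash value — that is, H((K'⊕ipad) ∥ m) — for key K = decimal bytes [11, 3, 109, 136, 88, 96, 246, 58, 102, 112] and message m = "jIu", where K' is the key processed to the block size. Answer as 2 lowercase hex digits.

63

Key decimal bytes [11, 3, 109, 136, 88, 96, 246, 58, 102, 112] = 0b 03 6d 88 58 60 f6 3a 66 70 is 10 bytes > B = 7, so hash it first: H(key) = c1, then zero-pad to 7 bytes: K' = c1 00 00 00 00 00 00.
K' ⊕ ipad = f7 36 36 36 36 36 36.
Inner input = f7 36 36 36 36 36 36 ∥ 6a 49 75.
Inner hash: sum = 247+54+54+54+54+54+54+106+73+117 = 867; mod 256 = 99 → 63.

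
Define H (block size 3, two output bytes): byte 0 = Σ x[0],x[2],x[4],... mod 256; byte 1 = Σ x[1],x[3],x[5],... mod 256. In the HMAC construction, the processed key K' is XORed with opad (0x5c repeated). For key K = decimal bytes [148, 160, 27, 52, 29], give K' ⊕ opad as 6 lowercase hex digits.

Key decimal bytes [148, 160, 27, 52, 29] = 94 a0 1b 34 1d is 5 bytes > B = 3, so hash it first: H(key) = cc d4, then zero-pad to 3 bytes: K' = cc d4 00.
XOR each byte with 0x5c: cc⊕5c=90, d4⊕5c=88, 00⊕5c=5c.

90885c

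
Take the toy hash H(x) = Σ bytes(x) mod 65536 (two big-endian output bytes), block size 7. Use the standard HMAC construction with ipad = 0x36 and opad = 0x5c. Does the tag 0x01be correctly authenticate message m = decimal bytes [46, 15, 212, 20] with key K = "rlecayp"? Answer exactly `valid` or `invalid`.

Key "rlecayp" = 72 6c 65 63 61 79 70 is exactly B = 7 bytes: K' = 72 6c 65 63 61 79 70.
K' ⊕ ipad = 44 5a 53 55 57 4f 46; K' ⊕ opad = 2e 30 39 3f 3d 25 2c.
Inner hash: sum = 68+90+83+85+87+79+70+46+15+212+20 = 855 → 03 57.
Outer hash (recomputed tag): sum = 46+48+57+63+61+37+44+3+87 = 446 → 01 be.
Recomputed tag = 01be; claimed = 01be → match.

valid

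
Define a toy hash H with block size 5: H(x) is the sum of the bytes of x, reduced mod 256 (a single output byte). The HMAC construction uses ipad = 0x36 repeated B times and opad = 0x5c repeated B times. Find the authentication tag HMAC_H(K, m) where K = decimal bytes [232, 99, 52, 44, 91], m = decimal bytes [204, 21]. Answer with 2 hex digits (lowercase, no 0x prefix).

6f

Key decimal bytes [232, 99, 52, 44, 91] = e8 63 34 2c 5b is exactly B = 5 bytes: K' = e8 63 34 2c 5b.
K' ⊕ ipad = de 55 02 1a 6d.  K' ⊕ opad = b4 3f 68 70 07.
Inner input = (K'⊕ipad) ∥ m = de 55 02 1a 6d ∥ cc 15.
Inner hash: sum = 222+85+2+26+109+204+21 = 669; mod 256 = 157 → 9d.
Outer input = (K'⊕opad) ∥ inner = b4 3f 68 70 07 ∥ 9d.
Outer hash (tag): sum = 180+63+104+112+7+157 = 623; mod 256 = 111 → 6f.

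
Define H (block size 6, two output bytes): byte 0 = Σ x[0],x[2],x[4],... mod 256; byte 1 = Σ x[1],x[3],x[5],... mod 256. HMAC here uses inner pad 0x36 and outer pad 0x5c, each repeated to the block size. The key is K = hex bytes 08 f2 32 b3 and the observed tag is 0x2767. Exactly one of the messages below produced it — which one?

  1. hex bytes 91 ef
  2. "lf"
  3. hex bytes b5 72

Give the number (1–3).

1

Key hex bytes 08 f2 32 b3 is 4 bytes ≤ B = 6; zero-pad to 6 bytes: K' = 08 f2 32 b3 00 00.
K' ⊕ ipad = 3e c4 04 85 36 36; K' ⊕ opad = 54 ae 6e ef 5c 5c.
m1: inner = H(3e c4 04 85 36 36 91 ef) = 09 6e; tag = H(54 ae 6e ef 5c 5c 09 6e) = 2767 ← matches
m2: inner = H(3e c4 04 85 36 36 6c 66) = e4 e5; tag = H(54 ae 6e ef 5c 5c e4 e5) = 02de
m3: inner = H(3e c4 04 85 36 36 b5 72) = 2d f1; tag = H(54 ae 6e ef 5c 5c 2d f1) = 4bea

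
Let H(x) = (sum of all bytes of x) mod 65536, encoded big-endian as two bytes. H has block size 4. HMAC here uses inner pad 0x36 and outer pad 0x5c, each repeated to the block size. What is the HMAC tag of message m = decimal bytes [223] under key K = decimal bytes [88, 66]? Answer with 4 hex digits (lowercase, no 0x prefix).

0109

Key decimal bytes [88, 66] = 58 42 is 2 bytes ≤ B = 4; zero-pad to 4 bytes: K' = 58 42 00 00.
K' ⊕ ipad = 6e 74 36 36.  K' ⊕ opad = 04 1e 5c 5c.
Inner input = (K'⊕ipad) ∥ m = 6e 74 36 36 ∥ df.
Inner hash: sum = 110+116+54+54+223 = 557 → 02 2d.
Outer input = (K'⊕opad) ∥ inner = 04 1e 5c 5c ∥ 02 2d.
Outer hash (tag): sum = 4+30+92+92+2+45 = 265 → 01 09.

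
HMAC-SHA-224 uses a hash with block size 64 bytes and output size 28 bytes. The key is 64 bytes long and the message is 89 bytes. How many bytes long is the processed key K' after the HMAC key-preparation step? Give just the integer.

64

Key is 64 ≤ 64 bytes, zero-padded: |K'| = 64.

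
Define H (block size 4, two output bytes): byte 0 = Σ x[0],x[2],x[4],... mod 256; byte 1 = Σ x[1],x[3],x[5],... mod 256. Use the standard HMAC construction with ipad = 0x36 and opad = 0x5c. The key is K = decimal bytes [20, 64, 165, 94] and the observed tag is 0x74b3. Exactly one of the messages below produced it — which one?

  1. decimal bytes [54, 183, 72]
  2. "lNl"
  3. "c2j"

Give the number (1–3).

1

Key decimal bytes [20, 64, 165, 94] = 14 40 a5 5e is exactly B = 4 bytes: K' = 14 40 a5 5e.
K' ⊕ ipad = 22 76 93 68; K' ⊕ opad = 48 1c f9 02.
m1: inner = H(22 76 93 68 36 b7 48) = 33 95; tag = H(48 1c f9 02 33 95) = 74b3 ← matches
m2: inner = H(22 76 93 68 6c 4e 6c) = 8d 2c; tag = H(48 1c f9 02 8d 2c) = ce4a
m3: inner = H(22 76 93 68 63 32 6a) = 82 10; tag = H(48 1c f9 02 82 10) = c32e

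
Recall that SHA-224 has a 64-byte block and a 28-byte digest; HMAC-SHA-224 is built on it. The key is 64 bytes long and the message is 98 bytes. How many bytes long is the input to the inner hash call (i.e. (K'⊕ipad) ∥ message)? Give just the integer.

162

Key is 64 ≤ 64 bytes, zero-padded: |K'| = 64.
Inner input = (K'⊕ipad) ∥ m → 64 + 98 = 162 bytes.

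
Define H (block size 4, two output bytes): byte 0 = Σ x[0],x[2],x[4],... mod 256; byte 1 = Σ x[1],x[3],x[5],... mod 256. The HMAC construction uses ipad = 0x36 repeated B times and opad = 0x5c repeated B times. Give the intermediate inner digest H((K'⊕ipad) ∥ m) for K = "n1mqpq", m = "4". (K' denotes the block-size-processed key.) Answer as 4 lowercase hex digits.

Key "n1mqpq" = 6e 31 6d 71 70 71 is 6 bytes > B = 4, so hash it first: H(key) = 4b 13, then zero-pad to 4 bytes: K' = 4b 13 00 00.
K' ⊕ ipad = 7d 25 36 36.
Inner input = 7d 25 36 36 ∥ 34.
Inner hash: even-index sum = 231 mod 256 = 231; odd-index sum = 91 mod 256 = 91 → e7 5b.

e75b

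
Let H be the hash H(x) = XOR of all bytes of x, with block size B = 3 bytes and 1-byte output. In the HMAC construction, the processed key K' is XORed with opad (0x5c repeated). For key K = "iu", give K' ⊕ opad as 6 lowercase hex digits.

35295c

Key "iu" = 69 75 is 2 bytes ≤ B = 3; zero-pad to 3 bytes: K' = 69 75 00.
XOR each byte with 0x5c: 69⊕5c=35, 75⊕5c=29, 00⊕5c=5c.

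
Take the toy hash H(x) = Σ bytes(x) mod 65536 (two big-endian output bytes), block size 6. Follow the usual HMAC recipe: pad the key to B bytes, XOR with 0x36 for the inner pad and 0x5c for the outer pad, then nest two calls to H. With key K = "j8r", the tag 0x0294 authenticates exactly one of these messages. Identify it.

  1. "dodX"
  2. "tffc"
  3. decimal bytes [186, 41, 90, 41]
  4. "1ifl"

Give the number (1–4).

Key "j8r" = 6a 38 72 is 3 bytes ≤ B = 6; zero-pad to 6 bytes: K' = 6a 38 72 00 00 00.
K' ⊕ ipad = 5c 0e 44 36 36 36; K' ⊕ opad = 36 64 2e 5c 5c 5c.
m1: inner = H(5c 0e 44 36 36 36 64 6f 64 58) = 02 df; tag = H(36 64 2e 5c 5c 5c 02 df) = 02bd
m2: inner = H(5c 0e 44 36 36 36 74 66 66 63) = 02 f3; tag = H(36 64 2e 5c 5c 5c 02 f3) = 02d1
m3: inner = H(5c 0e 44 36 36 36 ba 29 5a 29) = 02 b6; tag = H(36 64 2e 5c 5c 5c 02 b6) = 0294 ← matches
m4: inner = H(5c 0e 44 36 36 36 31 69 66 6c) = 02 bc; tag = H(36 64 2e 5c 5c 5c 02 bc) = 029a

3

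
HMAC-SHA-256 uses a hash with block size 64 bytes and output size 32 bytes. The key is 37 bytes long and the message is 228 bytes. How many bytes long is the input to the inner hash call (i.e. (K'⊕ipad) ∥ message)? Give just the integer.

292

Key is 37 ≤ 64 bytes, zero-padded: |K'| = 64.
Inner input = (K'⊕ipad) ∥ m → 64 + 228 = 292 bytes.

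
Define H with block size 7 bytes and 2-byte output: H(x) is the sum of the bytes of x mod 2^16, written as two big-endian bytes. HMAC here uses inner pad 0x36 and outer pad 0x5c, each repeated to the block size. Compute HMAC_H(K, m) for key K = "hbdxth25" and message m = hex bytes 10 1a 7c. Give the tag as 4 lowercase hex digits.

03a8

Key "hbdxth25" = 68 62 64 78 74 68 32 35 is 8 bytes > B = 7, so hash it first: H(key) = 02 e9, then zero-pad to 7 bytes: K' = 02 e9 00 00 00 00 00.
K' ⊕ ipad = 34 df 36 36 36 36 36.  K' ⊕ opad = 5e b5 5c 5c 5c 5c 5c.
Inner input = (K'⊕ipad) ∥ m = 34 df 36 36 36 36 36 ∥ 10 1a 7c.
Inner hash: sum = 52+223+54+54+54+54+54+16+26+124 = 711 → 02 c7.
Outer input = (K'⊕opad) ∥ inner = 5e b5 5c 5c 5c 5c 5c ∥ 02 c7.
Outer hash (tag): sum = 94+181+92+92+92+92+92+2+199 = 936 → 03 a8.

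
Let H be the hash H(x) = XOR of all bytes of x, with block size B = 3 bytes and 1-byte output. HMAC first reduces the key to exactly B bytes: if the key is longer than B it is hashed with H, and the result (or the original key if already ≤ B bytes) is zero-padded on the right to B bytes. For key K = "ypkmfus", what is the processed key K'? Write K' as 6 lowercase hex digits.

|K| = 7 > B = 3, so first hash the key.
H(K): XOR 79⊕70⊕6b⊕6d⊕66⊕75⊕73 = 6f.
Zero-pad H(K) = 6f to 3 bytes: K' = 6f 00 00.

6f0000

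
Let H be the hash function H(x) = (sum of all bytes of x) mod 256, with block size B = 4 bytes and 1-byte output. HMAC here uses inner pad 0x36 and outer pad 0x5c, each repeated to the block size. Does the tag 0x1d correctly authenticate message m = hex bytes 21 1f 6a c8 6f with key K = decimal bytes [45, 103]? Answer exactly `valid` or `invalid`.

valid

Key decimal bytes [45, 103] = 2d 67 is 2 bytes ≤ B = 4; zero-pad to 4 bytes: K' = 2d 67 00 00.
K' ⊕ ipad = 1b 51 36 36; K' ⊕ opad = 71 3b 5c 5c.
Inner hash: sum = 27+81+54+54+33+31+106+200+111 = 697; mod 256 = 185 → b9.
Outer hash (recomputed tag): sum = 113+59+92+92+185 = 541; mod 256 = 29 → 1d.
Recomputed tag = 1d; claimed = 1d → match.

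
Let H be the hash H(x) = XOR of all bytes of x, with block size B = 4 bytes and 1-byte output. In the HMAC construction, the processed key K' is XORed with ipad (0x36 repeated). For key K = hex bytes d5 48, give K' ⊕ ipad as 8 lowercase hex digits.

Key hex bytes d5 48 is 2 bytes ≤ B = 4; zero-pad to 4 bytes: K' = d5 48 00 00.
XOR each byte with 0x36: d5⊕36=e3, 48⊕36=7e, 00⊕36=36, 00⊕36=36.

e37e3636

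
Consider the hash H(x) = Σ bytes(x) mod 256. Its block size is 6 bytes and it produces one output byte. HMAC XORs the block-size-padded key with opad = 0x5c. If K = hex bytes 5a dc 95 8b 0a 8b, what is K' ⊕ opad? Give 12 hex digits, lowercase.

0680c9d756d7

Key hex bytes 5a dc 95 8b 0a 8b is exactly B = 6 bytes: K' = 5a dc 95 8b 0a 8b.
XOR each byte with 0x5c: 5a⊕5c=06, dc⊕5c=80, 95⊕5c=c9, 8b⊕5c=d7, 0a⊕5c=56, 8b⊕5c=d7.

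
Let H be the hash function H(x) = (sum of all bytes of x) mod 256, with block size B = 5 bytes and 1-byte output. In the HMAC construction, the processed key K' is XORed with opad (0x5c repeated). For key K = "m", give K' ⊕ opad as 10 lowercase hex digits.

315c5c5c5c

Key "m" = 6d is 1 byte ≤ B = 5; zero-pad to 5 bytes: K' = 6d 00 00 00 00.
XOR each byte with 0x5c: 6d⊕5c=31, 00⊕5c=5c, 00⊕5c=5c, 00⊕5c=5c, 00⊕5c=5c.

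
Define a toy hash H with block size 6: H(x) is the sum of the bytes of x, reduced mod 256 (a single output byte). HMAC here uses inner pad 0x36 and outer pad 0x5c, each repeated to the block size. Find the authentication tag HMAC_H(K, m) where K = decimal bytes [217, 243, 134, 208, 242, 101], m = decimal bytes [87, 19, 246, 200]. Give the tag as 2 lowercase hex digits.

0a

Key decimal bytes [217, 243, 134, 208, 242, 101] = d9 f3 86 d0 f2 65 is exactly B = 6 bytes: K' = d9 f3 86 d0 f2 65.
K' ⊕ ipad = ef c5 b0 e6 c4 53.  K' ⊕ opad = 85 af da 8c ae 39.
Inner input = (K'⊕ipad) ∥ m = ef c5 b0 e6 c4 53 ∥ 57 13 f6 c8.
Inner hash: sum = 239+197+176+230+196+83+87+19+246+200 = 1673; mod 256 = 137 → 89.
Outer input = (K'⊕opad) ∥ inner = 85 af da 8c ae 39 ∥ 89.
Outer hash (tag): sum = 133+175+218+140+174+57+137 = 1034; mod 256 = 10 → 0a.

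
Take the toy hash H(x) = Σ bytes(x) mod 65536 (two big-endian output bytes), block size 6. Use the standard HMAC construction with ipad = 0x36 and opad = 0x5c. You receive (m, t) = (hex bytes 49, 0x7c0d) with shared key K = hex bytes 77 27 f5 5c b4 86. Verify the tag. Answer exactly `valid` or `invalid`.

Key hex bytes 77 27 f5 5c b4 86 is exactly B = 6 bytes: K' = 77 27 f5 5c b4 86.
K' ⊕ ipad = 41 11 c3 6a 82 b0; K' ⊕ opad = 2b 7b a9 00 e8 da.
Inner hash: sum = 65+17+195+106+130+176+73 = 762 → 02 fa.
Outer hash (recomputed tag): sum = 43+123+169+0+232+218+2+250 = 1037 → 04 0d.
Recomputed tag = 040d; claimed = 7c0d → mismatch.

invalid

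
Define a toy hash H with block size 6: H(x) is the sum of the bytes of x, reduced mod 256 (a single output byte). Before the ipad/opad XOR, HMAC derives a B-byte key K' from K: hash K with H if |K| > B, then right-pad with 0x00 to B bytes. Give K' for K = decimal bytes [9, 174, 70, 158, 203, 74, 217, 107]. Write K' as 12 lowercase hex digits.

f40000000000

|K| = 8 > B = 6, so first hash the key.
H(K): sum = 9+174+70+158+203+74+217+107 = 1012; mod 256 = 244 → f4.
Zero-pad H(K) = f4 to 6 bytes: K' = f4 00 00 00 00 00.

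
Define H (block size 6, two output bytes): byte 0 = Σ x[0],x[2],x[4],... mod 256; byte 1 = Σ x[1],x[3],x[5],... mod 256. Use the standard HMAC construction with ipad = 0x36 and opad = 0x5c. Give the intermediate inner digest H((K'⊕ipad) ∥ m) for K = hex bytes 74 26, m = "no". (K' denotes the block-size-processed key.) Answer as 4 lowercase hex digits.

Key hex bytes 74 26 is 2 bytes ≤ B = 6; zero-pad to 6 bytes: K' = 74 26 00 00 00 00.
K' ⊕ ipad = 42 10 36 36 36 36.
Inner input = 42 10 36 36 36 36 ∥ 6e 6f.
Inner hash: even-index sum = 284 mod 256 = 28; odd-index sum = 235 mod 256 = 235 → 1c eb.

1ceb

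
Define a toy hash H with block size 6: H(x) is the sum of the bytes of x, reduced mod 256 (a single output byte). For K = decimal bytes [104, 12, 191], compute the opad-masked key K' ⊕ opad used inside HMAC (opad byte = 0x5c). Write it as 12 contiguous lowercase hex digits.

Key decimal bytes [104, 12, 191] = 68 0c bf is 3 bytes ≤ B = 6; zero-pad to 6 bytes: K' = 68 0c bf 00 00 00.
XOR each byte with 0x5c: 68⊕5c=34, 0c⊕5c=50, bf⊕5c=e3, 00⊕5c=5c, 00⊕5c=5c, 00⊕5c=5c.

3450e35c5c5c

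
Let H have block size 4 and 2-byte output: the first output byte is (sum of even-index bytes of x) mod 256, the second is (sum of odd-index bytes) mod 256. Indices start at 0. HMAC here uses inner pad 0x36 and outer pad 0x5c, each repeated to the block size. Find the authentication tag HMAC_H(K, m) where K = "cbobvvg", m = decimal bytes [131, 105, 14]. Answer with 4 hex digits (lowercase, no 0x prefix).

af6d

Key "cbobvvg" = 63 62 6f 62 76 76 67 is 7 bytes > B = 4, so hash it first: H(key) = af 3a, then zero-pad to 4 bytes: K' = af 3a 00 00.
K' ⊕ ipad = 99 0c 36 36.  K' ⊕ opad = f3 66 5c 5c.
Inner input = (K'⊕ipad) ∥ m = 99 0c 36 36 ∥ 83 69 0e.
Inner hash: even-index sum = 352 mod 256 = 96; odd-index sum = 171 mod 256 = 171 → 60 ab.
Outer input = (K'⊕opad) ∥ inner = f3 66 5c 5c ∥ 60 ab.
Outer hash (tag): even-index sum = 431 mod 256 = 175; odd-index sum = 365 mod 256 = 109 → af 6d.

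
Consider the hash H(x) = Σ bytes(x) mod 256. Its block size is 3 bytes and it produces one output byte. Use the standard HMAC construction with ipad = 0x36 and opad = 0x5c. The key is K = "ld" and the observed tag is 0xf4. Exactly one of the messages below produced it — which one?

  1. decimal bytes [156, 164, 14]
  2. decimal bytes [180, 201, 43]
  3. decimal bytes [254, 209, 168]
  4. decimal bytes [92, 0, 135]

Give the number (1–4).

1

Key "ld" = 6c 64 is 2 bytes ≤ B = 3; zero-pad to 3 bytes: K' = 6c 64 00.
K' ⊕ ipad = 5a 52 36; K' ⊕ opad = 30 38 5c.
m1: inner = H(5a 52 36 9c a4 0e) = 30; tag = H(30 38 5c 30) = f4 ← matches
m2: inner = H(5a 52 36 b4 c9 2b) = 8a; tag = H(30 38 5c 8a) = 4e
m3: inner = H(5a 52 36 fe d1 a8) = 59; tag = H(30 38 5c 59) = 1d
m4: inner = H(5a 52 36 5c 00 87) = c5; tag = H(30 38 5c c5) = 89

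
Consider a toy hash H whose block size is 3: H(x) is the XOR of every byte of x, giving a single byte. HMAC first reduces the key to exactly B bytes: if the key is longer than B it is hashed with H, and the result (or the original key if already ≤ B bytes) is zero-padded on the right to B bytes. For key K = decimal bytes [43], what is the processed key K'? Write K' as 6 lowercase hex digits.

2b0000

Key decimal bytes [43] = 2b is 1 byte ≤ B = 3; zero-pad to 3 bytes: K' = 2b 00 00.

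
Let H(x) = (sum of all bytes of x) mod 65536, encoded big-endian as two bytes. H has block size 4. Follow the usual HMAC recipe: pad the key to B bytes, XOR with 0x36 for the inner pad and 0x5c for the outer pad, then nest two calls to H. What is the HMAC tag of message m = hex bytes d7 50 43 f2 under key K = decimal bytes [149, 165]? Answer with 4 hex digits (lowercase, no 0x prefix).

037b

Key decimal bytes [149, 165] = 95 a5 is 2 bytes ≤ B = 4; zero-pad to 4 bytes: K' = 95 a5 00 00.
K' ⊕ ipad = a3 93 36 36.  K' ⊕ opad = c9 f9 5c 5c.
Inner input = (K'⊕ipad) ∥ m = a3 93 36 36 ∥ d7 50 43 f2.
Inner hash: sum = 163+147+54+54+215+80+67+242 = 1022 → 03 fe.
Outer input = (K'⊕opad) ∥ inner = c9 f9 5c 5c ∥ 03 fe.
Outer hash (tag): sum = 201+249+92+92+3+254 = 891 → 03 7b.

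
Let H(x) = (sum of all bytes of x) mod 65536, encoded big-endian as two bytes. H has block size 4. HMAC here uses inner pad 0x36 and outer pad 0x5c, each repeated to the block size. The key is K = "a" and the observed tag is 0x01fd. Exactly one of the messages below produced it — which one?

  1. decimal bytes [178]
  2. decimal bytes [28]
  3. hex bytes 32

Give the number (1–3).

Key "a" = 61 is 1 byte ≤ B = 4; zero-pad to 4 bytes: K' = 61 00 00 00.
K' ⊕ ipad = 57 36 36 36; K' ⊕ opad = 3d 5c 5c 5c.
m1: inner = H(57 36 36 36 b2) = 01 ab; tag = H(3d 5c 5c 5c 01 ab) = 01fd ← matches
m2: inner = H(57 36 36 36 1c) = 01 15; tag = H(3d 5c 5c 5c 01 15) = 0167
m3: inner = H(57 36 36 36 32) = 01 2b; tag = H(3d 5c 5c 5c 01 2b) = 017d

1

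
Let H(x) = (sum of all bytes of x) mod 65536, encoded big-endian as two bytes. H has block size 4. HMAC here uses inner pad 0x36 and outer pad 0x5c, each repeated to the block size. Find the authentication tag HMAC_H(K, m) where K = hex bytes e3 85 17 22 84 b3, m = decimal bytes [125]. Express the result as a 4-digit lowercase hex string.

Key hex bytes e3 85 17 22 84 b3 is 6 bytes > B = 4, so hash it first: H(key) = 02 d8, then zero-pad to 4 bytes: K' = 02 d8 00 00.
K' ⊕ ipad = 34 ee 36 36.  K' ⊕ opad = 5e 84 5c 5c.
Inner input = (K'⊕ipad) ∥ m = 34 ee 36 36 ∥ 7d.
Inner hash: sum = 52+238+54+54+125 = 523 → 02 0b.
Outer input = (K'⊕opad) ∥ inner = 5e 84 5c 5c ∥ 02 0b.
Outer hash (tag): sum = 94+132+92+92+2+11 = 423 → 01 a7.

01a7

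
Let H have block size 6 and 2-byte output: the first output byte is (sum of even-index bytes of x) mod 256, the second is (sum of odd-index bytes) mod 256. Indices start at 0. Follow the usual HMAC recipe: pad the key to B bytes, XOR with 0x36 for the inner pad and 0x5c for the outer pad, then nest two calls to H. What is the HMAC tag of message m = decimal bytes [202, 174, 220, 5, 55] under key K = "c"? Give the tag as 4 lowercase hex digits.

Key "c" = 63 is 1 byte ≤ B = 6; zero-pad to 6 bytes: K' = 63 00 00 00 00 00.
K' ⊕ ipad = 55 36 36 36 36 36.  K' ⊕ opad = 3f 5c 5c 5c 5c 5c.
Inner input = (K'⊕ipad) ∥ m = 55 36 36 36 36 36 ∥ ca ae dc 05 37.
Inner hash: even-index sum = 670 mod 256 = 158; odd-index sum = 341 mod 256 = 85 → 9e 55.
Outer input = (K'⊕opad) ∥ inner = 3f 5c 5c 5c 5c 5c ∥ 9e 55.
Outer hash (tag): even-index sum = 405 mod 256 = 149; odd-index sum = 361 mod 256 = 105 → 95 69.

9569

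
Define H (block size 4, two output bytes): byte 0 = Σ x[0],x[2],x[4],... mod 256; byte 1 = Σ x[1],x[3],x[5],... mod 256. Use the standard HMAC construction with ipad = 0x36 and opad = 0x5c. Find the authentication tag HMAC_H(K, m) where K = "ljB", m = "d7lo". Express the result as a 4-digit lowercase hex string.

Key "ljB" = 6c 6a 42 is 3 bytes ≤ B = 4; zero-pad to 4 bytes: K' = 6c 6a 42 00.
K' ⊕ ipad = 5a 5c 74 36.  K' ⊕ opad = 30 36 1e 5c.
Inner input = (K'⊕ipad) ∥ m = 5a 5c 74 36 ∥ 64 37 6c 6f.
Inner hash: even-index sum = 414 mod 256 = 158; odd-index sum = 312 mod 256 = 56 → 9e 38.
Outer input = (K'⊕opad) ∥ inner = 30 36 1e 5c ∥ 9e 38.
Outer hash (tag): even-index sum = 236 mod 256 = 236; odd-index sum = 202 mod 256 = 202 → ec ca.

ecca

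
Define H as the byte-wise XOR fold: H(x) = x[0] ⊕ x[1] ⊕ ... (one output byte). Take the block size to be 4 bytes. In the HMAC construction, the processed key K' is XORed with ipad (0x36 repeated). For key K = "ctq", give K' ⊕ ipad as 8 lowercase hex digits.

55424736

Key "ctq" = 63 74 71 is 3 bytes ≤ B = 4; zero-pad to 4 bytes: K' = 63 74 71 00.
XOR each byte with 0x36: 63⊕36=55, 74⊕36=42, 71⊕36=47, 00⊕36=36.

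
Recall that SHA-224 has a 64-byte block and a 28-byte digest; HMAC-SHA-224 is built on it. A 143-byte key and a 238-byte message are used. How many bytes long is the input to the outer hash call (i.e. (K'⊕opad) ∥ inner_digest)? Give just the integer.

Key is 143 > 64 bytes, so it is hashed to 28 bytes then zero-padded to 64: |K'| = 64.
Outer input = (K'⊕opad) ∥ H(inner) → 64 + 28 = 92 bytes.

92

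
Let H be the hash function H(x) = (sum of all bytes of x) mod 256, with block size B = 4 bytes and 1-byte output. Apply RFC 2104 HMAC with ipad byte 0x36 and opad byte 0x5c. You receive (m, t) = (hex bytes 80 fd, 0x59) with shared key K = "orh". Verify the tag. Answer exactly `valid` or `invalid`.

invalid

Key "orh" = 6f 72 68 is 3 bytes ≤ B = 4; zero-pad to 4 bytes: K' = 6f 72 68 00.
K' ⊕ ipad = 59 44 5e 36; K' ⊕ opad = 33 2e 34 5c.
Inner hash: sum = 89+68+94+54+128+253 = 686; mod 256 = 174 → ae.
Outer hash (recomputed tag): sum = 51+46+52+92+174 = 415; mod 256 = 159 → 9f.
Recomputed tag = 9f; claimed = 59 → mismatch.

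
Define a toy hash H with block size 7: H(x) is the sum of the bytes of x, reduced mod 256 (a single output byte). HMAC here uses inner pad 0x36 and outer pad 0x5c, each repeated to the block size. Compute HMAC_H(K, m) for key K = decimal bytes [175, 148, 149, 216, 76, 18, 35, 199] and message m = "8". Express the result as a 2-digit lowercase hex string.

Key decimal bytes [175, 148, 149, 216, 76, 18, 35, 199] = af 94 95 d8 4c 12 23 c7 is 8 bytes > B = 7, so hash it first: H(key) = f8, then zero-pad to 7 bytes: K' = f8 00 00 00 00 00 00.
K' ⊕ ipad = ce 36 36 36 36 36 36.  K' ⊕ opad = a4 5c 5c 5c 5c 5c 5c.
Inner input = (K'⊕ipad) ∥ m = ce 36 36 36 36 36 36 ∥ 38.
Inner hash: sum = 206+54+54+54+54+54+54+56 = 586; mod 256 = 74 → 4a.
Outer input = (K'⊕opad) ∥ inner = a4 5c 5c 5c 5c 5c 5c ∥ 4a.
Outer hash (tag): sum = 164+92+92+92+92+92+92+74 = 790; mod 256 = 22 → 16.

16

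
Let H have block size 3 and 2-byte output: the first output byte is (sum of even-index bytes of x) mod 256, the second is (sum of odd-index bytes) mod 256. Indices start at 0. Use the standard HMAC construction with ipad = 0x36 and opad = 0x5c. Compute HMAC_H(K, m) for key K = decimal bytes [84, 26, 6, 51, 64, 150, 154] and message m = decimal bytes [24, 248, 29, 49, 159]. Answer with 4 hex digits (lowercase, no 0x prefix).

6d20

Key decimal bytes [84, 26, 6, 51, 64, 150, 154] = 54 1a 06 33 40 96 9a is 7 bytes > B = 3, so hash it first: H(key) = 34 e3, then zero-pad to 3 bytes: K' = 34 e3 00.
K' ⊕ ipad = 02 d5 36.  K' ⊕ opad = 68 bf 5c.
Inner input = (K'⊕ipad) ∥ m = 02 d5 36 ∥ 18 f8 1d 31 9f.
Inner hash: even-index sum = 353 mod 256 = 97; odd-index sum = 425 mod 256 = 169 → 61 a9.
Outer input = (K'⊕opad) ∥ inner = 68 bf 5c ∥ 61 a9.
Outer hash (tag): even-index sum = 365 mod 256 = 109; odd-index sum = 288 mod 256 = 32 → 6d 20.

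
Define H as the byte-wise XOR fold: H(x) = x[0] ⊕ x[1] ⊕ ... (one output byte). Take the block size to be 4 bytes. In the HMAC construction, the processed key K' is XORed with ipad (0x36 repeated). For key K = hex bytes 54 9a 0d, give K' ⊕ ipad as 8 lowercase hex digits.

62ac3b36

Key hex bytes 54 9a 0d is 3 bytes ≤ B = 4; zero-pad to 4 bytes: K' = 54 9a 0d 00.
XOR each byte with 0x36: 54⊕36=62, 9a⊕36=ac, 0d⊕36=3b, 00⊕36=36.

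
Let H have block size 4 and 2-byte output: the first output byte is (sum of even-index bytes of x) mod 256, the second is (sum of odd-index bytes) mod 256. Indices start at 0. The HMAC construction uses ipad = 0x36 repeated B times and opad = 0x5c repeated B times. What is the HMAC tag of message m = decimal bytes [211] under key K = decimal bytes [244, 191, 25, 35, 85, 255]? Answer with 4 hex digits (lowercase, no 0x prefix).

f726

Key decimal bytes [244, 191, 25, 35, 85, 255] = f4 bf 19 23 55 ff is 6 bytes > B = 4, so hash it first: H(key) = 62 e1, then zero-pad to 4 bytes: K' = 62 e1 00 00.
K' ⊕ ipad = 54 d7 36 36.  K' ⊕ opad = 3e bd 5c 5c.
Inner input = (K'⊕ipad) ∥ m = 54 d7 36 36 ∥ d3.
Inner hash: even-index sum = 349 mod 256 = 93; odd-index sum = 269 mod 256 = 13 → 5d 0d.
Outer input = (K'⊕opad) ∥ inner = 3e bd 5c 5c ∥ 5d 0d.
Outer hash (tag): even-index sum = 247 mod 256 = 247; odd-index sum = 294 mod 256 = 38 → f7 26.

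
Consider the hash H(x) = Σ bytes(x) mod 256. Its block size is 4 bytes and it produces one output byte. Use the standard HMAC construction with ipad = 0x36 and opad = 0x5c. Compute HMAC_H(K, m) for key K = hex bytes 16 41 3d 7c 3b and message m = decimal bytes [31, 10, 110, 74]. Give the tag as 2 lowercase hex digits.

2b

Key hex bytes 16 41 3d 7c 3b is 5 bytes > B = 4, so hash it first: H(key) = 4b, then zero-pad to 4 bytes: K' = 4b 00 00 00.
K' ⊕ ipad = 7d 36 36 36.  K' ⊕ opad = 17 5c 5c 5c.
Inner input = (K'⊕ipad) ∥ m = 7d 36 36 36 ∥ 1f 0a 6e 4a.
Inner hash: sum = 125+54+54+54+31+10+110+74 = 512; mod 256 = 0 → 00.
Outer input = (K'⊕opad) ∥ inner = 17 5c 5c 5c ∥ 00.
Outer hash (tag): sum = 23+92+92+92+0 = 299; mod 256 = 43 → 2b.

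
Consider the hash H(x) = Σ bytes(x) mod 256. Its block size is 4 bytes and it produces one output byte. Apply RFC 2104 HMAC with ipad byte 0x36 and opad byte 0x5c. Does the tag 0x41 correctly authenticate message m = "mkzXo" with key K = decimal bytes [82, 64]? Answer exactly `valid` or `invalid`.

Key decimal bytes [82, 64] = 52 40 is 2 bytes ≤ B = 4; zero-pad to 4 bytes: K' = 52 40 00 00.
K' ⊕ ipad = 64 76 36 36; K' ⊕ opad = 0e 1c 5c 5c.
Inner hash: sum = 100+118+54+54+109+107+122+88+111 = 863; mod 256 = 95 → 5f.
Outer hash (recomputed tag): sum = 14+28+92+92+95 = 321; mod 256 = 65 → 41.
Recomputed tag = 41; claimed = 41 → match.

valid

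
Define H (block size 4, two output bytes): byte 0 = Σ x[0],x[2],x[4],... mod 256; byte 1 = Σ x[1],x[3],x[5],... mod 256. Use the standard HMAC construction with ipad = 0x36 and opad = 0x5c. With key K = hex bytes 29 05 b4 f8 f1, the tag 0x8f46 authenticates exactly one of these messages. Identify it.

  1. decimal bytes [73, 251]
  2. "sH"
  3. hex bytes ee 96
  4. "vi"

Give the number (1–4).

Key hex bytes 29 05 b4 f8 f1 is 5 bytes > B = 4, so hash it first: H(key) = ce fd, then zero-pad to 4 bytes: K' = ce fd 00 00.
K' ⊕ ipad = f8 cb 36 36; K' ⊕ opad = 92 a1 5c 5c.
m1: inner = H(f8 cb 36 36 49 fb) = 77 fc; tag = H(92 a1 5c 5c 77 fc) = 65f9
m2: inner = H(f8 cb 36 36 73 48) = a1 49; tag = H(92 a1 5c 5c a1 49) = 8f46 ← matches
m3: inner = H(f8 cb 36 36 ee 96) = 1c 97; tag = H(92 a1 5c 5c 1c 97) = 0a94
m4: inner = H(f8 cb 36 36 76 69) = a4 6a; tag = H(92 a1 5c 5c a4 6a) = 9267

2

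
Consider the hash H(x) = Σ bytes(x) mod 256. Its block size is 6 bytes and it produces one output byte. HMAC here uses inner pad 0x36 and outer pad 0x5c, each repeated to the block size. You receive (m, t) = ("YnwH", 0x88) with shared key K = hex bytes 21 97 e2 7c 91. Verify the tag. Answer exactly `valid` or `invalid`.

Key hex bytes 21 97 e2 7c 91 is 5 bytes ≤ B = 6; zero-pad to 6 bytes: K' = 21 97 e2 7c 91 00.
K' ⊕ ipad = 17 a1 d4 4a a7 36; K' ⊕ opad = 7d cb be 20 cd 5c.
Inner hash: sum = 23+161+212+74+167+54+89+110+119+72 = 1081; mod 256 = 57 → 39.
Outer hash (recomputed tag): sum = 125+203+190+32+205+92+57 = 904; mod 256 = 136 → 88.
Recomputed tag = 88; claimed = 88 → match.

valid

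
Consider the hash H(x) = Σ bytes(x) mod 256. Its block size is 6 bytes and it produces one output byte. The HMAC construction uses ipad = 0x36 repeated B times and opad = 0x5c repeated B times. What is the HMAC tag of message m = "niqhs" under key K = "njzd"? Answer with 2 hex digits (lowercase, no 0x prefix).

5f

Key "njzd" = 6e 6a 7a 64 is 4 bytes ≤ B = 6; zero-pad to 6 bytes: K' = 6e 6a 7a 64 00 00.
K' ⊕ ipad = 58 5c 4c 52 36 36.  K' ⊕ opad = 32 36 26 38 5c 5c.
Inner input = (K'⊕ipad) ∥ m = 58 5c 4c 52 36 36 ∥ 6e 69 71 68 73.
Inner hash: sum = 88+92+76+82+54+54+110+105+113+104+115 = 993; mod 256 = 225 → e1.
Outer input = (K'⊕opad) ∥ inner = 32 36 26 38 5c 5c ∥ e1.
Outer hash (tag): sum = 50+54+38+56+92+92+225 = 607; mod 256 = 95 → 5f.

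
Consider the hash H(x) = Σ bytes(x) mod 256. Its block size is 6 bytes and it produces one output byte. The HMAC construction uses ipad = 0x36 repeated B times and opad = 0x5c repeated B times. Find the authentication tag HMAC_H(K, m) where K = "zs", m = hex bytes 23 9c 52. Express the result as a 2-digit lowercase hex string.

3f

Key "zs" = 7a 73 is 2 bytes ≤ B = 6; zero-pad to 6 bytes: K' = 7a 73 00 00 00 00.
K' ⊕ ipad = 4c 45 36 36 36 36.  K' ⊕ opad = 26 2f 5c 5c 5c 5c.
Inner input = (K'⊕ipad) ∥ m = 4c 45 36 36 36 36 ∥ 23 9c 52.
Inner hash: sum = 76+69+54+54+54+54+35+156+82 = 634; mod 256 = 122 → 7a.
Outer input = (K'⊕opad) ∥ inner = 26 2f 5c 5c 5c 5c ∥ 7a.
Outer hash (tag): sum = 38+47+92+92+92+92+122 = 575; mod 256 = 63 → 3f.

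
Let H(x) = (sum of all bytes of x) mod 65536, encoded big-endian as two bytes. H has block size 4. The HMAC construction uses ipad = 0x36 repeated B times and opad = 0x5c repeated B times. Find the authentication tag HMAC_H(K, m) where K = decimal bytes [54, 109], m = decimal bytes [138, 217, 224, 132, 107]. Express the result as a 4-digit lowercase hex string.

024f

Key decimal bytes [54, 109] = 36 6d is 2 bytes ≤ B = 4; zero-pad to 4 bytes: K' = 36 6d 00 00.
K' ⊕ ipad = 00 5b 36 36.  K' ⊕ opad = 6a 31 5c 5c.
Inner input = (K'⊕ipad) ∥ m = 00 5b 36 36 ∥ 8a d9 e0 84 6b.
Inner hash: sum = 0+91+54+54+138+217+224+132+107 = 1017 → 03 f9.
Outer input = (K'⊕opad) ∥ inner = 6a 31 5c 5c ∥ 03 f9.
Outer hash (tag): sum = 106+49+92+92+3+249 = 591 → 02 4f.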